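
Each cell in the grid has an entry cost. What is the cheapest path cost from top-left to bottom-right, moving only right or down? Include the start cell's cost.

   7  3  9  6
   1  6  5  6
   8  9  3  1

23

Best path: [0,0]→[1,0]→[1,1]→[1,2]→[2,2]→[2,3]
Cost: 7 + 1 + 6 + 5 + 3 + 1 = 23
For comparison, the top-then-right route costs 32.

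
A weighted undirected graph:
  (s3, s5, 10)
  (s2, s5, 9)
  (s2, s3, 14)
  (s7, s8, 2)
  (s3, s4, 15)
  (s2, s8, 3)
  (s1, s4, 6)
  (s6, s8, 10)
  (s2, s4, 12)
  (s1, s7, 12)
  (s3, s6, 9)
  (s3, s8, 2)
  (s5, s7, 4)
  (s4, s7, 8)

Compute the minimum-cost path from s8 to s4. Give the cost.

10

Comparing a few candidate routes:
s8-s2-s4: 3 + 12 = 15
s8-s3-s4: 2 + 15 = 17
s8-s7-s4: 2 + 8 = 10
The minimum is 10.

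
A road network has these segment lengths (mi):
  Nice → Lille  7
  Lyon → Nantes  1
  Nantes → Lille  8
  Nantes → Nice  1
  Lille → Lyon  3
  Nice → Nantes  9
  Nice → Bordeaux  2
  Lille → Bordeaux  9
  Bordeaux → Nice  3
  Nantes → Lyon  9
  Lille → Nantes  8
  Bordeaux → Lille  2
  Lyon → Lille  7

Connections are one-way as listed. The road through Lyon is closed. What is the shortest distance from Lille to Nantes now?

8

Candidate routes:
Lille - Nantes: 8
Lille - Bordeaux - Nice - Nantes: 9 + 3 + 9 = 21
Best route has total 8 mi.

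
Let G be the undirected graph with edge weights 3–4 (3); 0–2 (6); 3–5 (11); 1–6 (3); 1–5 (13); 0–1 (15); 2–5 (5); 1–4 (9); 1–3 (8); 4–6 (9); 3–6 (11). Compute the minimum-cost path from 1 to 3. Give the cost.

8

Comparing a few candidate routes:
1→3: 8
1→5→3: 13 + 11 = 24
1→6→4→3: 3 + 9 + 3 = 15
1→4→3: 9 + 3 = 12
1→6→3: 3 + 11 = 14
The minimum is 8.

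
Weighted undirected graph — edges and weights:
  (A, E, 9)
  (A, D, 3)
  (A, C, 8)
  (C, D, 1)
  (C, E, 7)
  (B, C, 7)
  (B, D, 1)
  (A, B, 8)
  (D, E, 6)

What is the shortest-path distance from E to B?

A few of the E→B routes:
E → A → D → B: 9 + 3 + 1 = 13
E → D → B: 6 + 1 = 7
E → D → C → B: 6 + 1 + 7 = 14
E → C → B: 7 + 7 = 14
E → C → D → B: 7 + 1 + 1 = 9
Shortest: 7.

7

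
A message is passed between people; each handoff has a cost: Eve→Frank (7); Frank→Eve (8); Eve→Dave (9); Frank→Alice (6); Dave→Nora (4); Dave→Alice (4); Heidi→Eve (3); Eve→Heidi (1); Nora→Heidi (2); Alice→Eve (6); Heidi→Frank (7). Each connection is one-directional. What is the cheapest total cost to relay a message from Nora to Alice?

A few of the Nora→Alice routes:
Nora-Heidi-Frank-Alice: 2 + 7 + 6 = 15
Nora-Heidi-Eve-Frank-Alice: 2 + 3 + 7 + 6 = 18
Nora-Heidi-Eve-Dave-Alice: 2 + 3 + 9 + 4 = 18
Shortest: 15.

15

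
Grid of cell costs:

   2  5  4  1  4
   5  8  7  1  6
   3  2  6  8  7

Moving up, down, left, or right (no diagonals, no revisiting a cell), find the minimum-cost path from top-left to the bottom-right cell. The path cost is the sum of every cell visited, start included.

One optimal route is [0,0]→[0,1]→[0,2]→[0,3]→[1,3]→[1,4]→[2,4].
Its cost is 2 + 5 + 4 + 1 + 1 + 6 + 7 = 26.

26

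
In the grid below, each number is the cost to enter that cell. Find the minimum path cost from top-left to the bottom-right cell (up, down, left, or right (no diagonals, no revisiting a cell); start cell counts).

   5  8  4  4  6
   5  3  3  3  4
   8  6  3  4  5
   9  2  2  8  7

35

Best path: (0,0) → (1,0) → (1,1) → (1,2) → (1,3) → (1,4) → (2,4) → (3,4)
Cost: 5 + 5 + 3 + 3 + 3 + 4 + 5 + 7 = 35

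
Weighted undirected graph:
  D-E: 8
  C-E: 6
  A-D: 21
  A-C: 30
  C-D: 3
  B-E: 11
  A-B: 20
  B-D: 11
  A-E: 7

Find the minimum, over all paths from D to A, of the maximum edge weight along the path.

7

Some routes from D to A:
D - B - A: max(11, 20) = 20
D - C - E - A: max(3, 6, 7) = 7
D - B - E - A: max(11, 11, 7) = 11
D - E - A: max(8, 7) = 8
Best route has worst link 7.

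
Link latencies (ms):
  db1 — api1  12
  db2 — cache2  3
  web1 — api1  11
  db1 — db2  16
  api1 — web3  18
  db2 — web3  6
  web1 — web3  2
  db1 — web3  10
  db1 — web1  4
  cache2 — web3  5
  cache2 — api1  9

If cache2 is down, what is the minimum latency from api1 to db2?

19

Some routes from api1 to db2 avoiding cache2:
api1→db1→web1→web3→db2: 12 + 4 + 2 + 6 = 24
api1→web3→db2: 18 + 6 = 24
api1→web1→web3→db2: 11 + 2 + 6 = 19
Shortest: 19 ms.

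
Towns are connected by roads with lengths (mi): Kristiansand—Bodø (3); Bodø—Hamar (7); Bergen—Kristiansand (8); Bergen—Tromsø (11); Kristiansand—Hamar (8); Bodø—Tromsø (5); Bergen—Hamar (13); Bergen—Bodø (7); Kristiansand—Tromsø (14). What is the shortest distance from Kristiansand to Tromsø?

8

A few of the Kristiansand→Tromsø routes:
Kristiansand - Bergen - Tromsø: 8 + 11 = 19
Kristiansand - Bodø - Tromsø: 3 + 5 = 8
Kristiansand - Bergen - Bodø - Tromsø: 8 + 7 + 5 = 20
Kristiansand - Tromsø: 14
Kristiansand - Hamar - Bodø - Tromsø: 8 + 7 + 5 = 20
Shortest: 8 mi.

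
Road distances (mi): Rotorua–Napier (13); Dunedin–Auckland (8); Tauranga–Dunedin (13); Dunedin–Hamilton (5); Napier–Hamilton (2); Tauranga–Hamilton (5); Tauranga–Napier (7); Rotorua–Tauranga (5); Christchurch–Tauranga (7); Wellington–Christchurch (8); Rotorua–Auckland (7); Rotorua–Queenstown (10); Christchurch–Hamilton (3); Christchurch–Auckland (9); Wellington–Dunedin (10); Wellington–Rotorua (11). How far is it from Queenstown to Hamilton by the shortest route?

A few of the Queenstown→Hamilton routes:
Queenstown-Rotorua-Tauranga-Hamilton: 10 + 5 + 5 = 20
Queenstown-Rotorua-Tauranga-Christchurch-Hamilton: 10 + 5 + 7 + 3 = 25
Queenstown-Rotorua-Tauranga-Napier-Hamilton: 10 + 5 + 7 + 2 = 24
Shortest: 20 mi.

20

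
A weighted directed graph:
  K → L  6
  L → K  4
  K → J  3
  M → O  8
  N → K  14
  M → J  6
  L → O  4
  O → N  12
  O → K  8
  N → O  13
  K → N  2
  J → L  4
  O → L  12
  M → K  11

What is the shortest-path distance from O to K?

8

Paths from O to K:
O - L - K: 12 + 4 = 16
O - N - K: 12 + 14 = 26
O - K: 8
Best route has total 8.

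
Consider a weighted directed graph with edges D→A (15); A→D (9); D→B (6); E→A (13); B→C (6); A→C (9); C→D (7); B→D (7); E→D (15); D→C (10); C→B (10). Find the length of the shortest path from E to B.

A few of the E→B routes:
E-D-C-B: 15 + 10 + 10 = 35
E-A-C-B: 13 + 9 + 10 = 32
E-D-B: 15 + 6 = 21
E-A-C-D-B: 13 + 9 + 7 + 6 = 35
E-A-D-B: 13 + 9 + 6 = 28
Best route has total 21.

21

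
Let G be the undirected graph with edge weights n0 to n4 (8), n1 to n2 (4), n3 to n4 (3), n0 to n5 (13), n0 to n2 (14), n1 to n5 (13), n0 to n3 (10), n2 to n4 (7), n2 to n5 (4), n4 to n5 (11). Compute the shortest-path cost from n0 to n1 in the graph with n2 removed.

Routes from n0 to n1 avoiding n2:
n0→n3→n4→n5→n1: 10 + 3 + 11 + 13 = 37
n0→n5→n1: 13 + 13 = 26
n0→n4→n5→n1: 8 + 11 + 13 = 32
Shortest: 26.

26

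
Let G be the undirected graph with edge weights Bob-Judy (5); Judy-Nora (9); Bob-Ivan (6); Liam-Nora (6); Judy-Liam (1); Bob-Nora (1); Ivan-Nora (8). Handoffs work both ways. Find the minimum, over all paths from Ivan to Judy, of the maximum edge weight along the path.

6

A few of the Ivan→Judy routes:
Ivan -> Nora -> Bob -> Judy: max(8, 1, 5) = 8
Ivan -> Nora -> Liam -> Judy: max(8, 6, 1) = 8
Ivan -> Bob -> Nora -> Liam -> Judy: max(6, 1, 6, 1) = 6
Ivan -> Bob -> Judy: max(6, 5) = 6
Smallest bottleneck: 6.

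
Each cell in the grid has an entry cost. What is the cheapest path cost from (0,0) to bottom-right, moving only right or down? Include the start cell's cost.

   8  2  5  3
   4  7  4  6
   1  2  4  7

26

Take (0,0)→(1,0)→(2,0)→(2,1)→(2,2)→(2,3) for a total of 8 + 4 + 1 + 2 + 4 + 7 = 26.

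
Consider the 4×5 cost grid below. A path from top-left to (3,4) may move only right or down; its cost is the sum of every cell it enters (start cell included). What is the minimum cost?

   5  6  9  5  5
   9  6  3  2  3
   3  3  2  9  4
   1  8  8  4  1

Best path: (0,0) -> (0,1) -> (1,1) -> (1,2) -> (1,3) -> (1,4) -> (2,4) -> (3,4)
Cost: 5 + 6 + 6 + 3 + 2 + 3 + 4 + 1 = 30

30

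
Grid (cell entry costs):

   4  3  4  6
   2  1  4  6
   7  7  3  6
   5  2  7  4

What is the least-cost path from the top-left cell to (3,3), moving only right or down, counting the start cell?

24

Path (0,0) -> (1,0) -> (1,1) -> (1,2) -> (2,2) -> (2,3) -> (3,3): 4 + 2 + 1 + 4 + 3 + 6 + 4 = 24.
For comparison, the top-then-right route costs 33.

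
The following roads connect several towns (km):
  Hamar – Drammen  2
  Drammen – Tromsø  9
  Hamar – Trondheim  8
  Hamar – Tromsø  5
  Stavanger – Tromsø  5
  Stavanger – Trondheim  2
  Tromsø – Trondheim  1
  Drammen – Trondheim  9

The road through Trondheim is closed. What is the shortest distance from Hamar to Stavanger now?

Routes from Hamar to Stavanger avoiding Trondheim:
Hamar → Drammen → Tromsø → Stavanger: 2 + 9 + 5 = 16
Hamar → Tromsø → Stavanger: 5 + 5 = 10
Shortest: 10 km.

10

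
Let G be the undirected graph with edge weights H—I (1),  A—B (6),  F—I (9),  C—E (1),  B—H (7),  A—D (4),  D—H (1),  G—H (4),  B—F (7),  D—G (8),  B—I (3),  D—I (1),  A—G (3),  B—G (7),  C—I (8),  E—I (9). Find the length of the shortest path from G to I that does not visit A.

Checking several routes:
G→D→H→I: 8 + 1 + 1 = 10
G→D→I: 8 + 1 = 9
G→H→I: 4 + 1 = 5
G→H→B→I: 4 + 7 + 3 = 14
G→H→D→I: 4 + 1 + 1 = 6
G→B→I: 7 + 3 = 10
Shortest: 5.

5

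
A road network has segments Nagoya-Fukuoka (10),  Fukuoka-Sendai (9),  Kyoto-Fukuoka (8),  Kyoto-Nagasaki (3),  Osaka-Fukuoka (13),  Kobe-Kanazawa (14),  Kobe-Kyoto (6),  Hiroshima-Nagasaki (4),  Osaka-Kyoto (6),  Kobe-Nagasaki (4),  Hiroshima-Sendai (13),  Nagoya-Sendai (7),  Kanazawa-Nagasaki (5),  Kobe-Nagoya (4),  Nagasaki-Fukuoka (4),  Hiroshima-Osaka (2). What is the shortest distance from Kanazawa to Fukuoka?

9

A few of the Kanazawa→Fukuoka routes:
Kanazawa - Nagasaki - Fukuoka: 5 + 4 = 9
Kanazawa - Nagasaki - Kyoto - Fukuoka: 5 + 3 + 8 = 16
Kanazawa - Kobe - Nagasaki - Fukuoka: 14 + 4 + 4 = 22
Kanazawa - Nagasaki - Kobe - Nagoya - Fukuoka: 5 + 4 + 4 + 10 = 23
Best route has total 9 km.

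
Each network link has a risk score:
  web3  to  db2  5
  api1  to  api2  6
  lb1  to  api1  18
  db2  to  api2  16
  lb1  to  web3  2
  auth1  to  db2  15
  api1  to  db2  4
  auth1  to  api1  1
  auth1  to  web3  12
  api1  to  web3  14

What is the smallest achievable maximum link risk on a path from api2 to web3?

A few of the api2→web3 routes:
api2 → api1 → db2 → web3: max(6, 4, 5) = 6
api2 → api1 → web3: max(6, 14) = 14
api2 → api1 → auth1 → web3: max(6, 1, 12) = 12
Smallest bottleneck: 6.

6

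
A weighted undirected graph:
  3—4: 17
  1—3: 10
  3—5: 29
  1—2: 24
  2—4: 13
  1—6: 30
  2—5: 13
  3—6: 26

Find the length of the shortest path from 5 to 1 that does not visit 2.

39

Paths from 5 to 1 avoiding 2:
5→3→1: 29 + 10 = 39
5→3→6→1: 29 + 26 + 30 = 85
Best route has total 39.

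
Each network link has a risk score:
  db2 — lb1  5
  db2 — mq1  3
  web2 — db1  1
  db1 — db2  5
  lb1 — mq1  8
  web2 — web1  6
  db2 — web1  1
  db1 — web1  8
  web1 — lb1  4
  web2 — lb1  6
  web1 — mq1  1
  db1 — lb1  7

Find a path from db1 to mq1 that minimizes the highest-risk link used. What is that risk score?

5

Comparing a few candidate routes:
db1→db2→lb1→web1→mq1: max(5, 5, 4, 1) = 5
db1→web2→lb1→web1→mq1: max(1, 6, 4, 1) = 6
db1→db2→web1→mq1: max(5, 1, 1) = 5
db1→db2→mq1: max(5, 3) = 5
db1→web2→lb1→web1→db2→mq1: max(1, 6, 4, 1, 3) = 6
Best route has worst link 5.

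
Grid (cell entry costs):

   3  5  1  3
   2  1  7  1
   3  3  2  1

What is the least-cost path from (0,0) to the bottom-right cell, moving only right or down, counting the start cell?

12

One optimal route is r0c0 → r1c0 → r1c1 → r2c1 → r2c2 → r2c3.
Its cost is 3 + 2 + 1 + 3 + 2 + 1 = 12.
(Top row then right column would cost 14.)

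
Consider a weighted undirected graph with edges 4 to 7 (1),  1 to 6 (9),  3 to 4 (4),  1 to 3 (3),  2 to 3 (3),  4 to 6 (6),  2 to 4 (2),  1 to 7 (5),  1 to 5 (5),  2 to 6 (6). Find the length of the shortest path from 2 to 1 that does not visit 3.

8

Paths from 2 to 1 avoiding 3:
2 -> 4 -> 7 -> 1: 2 + 1 + 5 = 8
2 -> 6 -> 4 -> 7 -> 1: 6 + 6 + 1 + 5 = 18
2 -> 6 -> 1: 6 + 9 = 15
2 -> 4 -> 6 -> 1: 2 + 6 + 9 = 17
The minimum is 8.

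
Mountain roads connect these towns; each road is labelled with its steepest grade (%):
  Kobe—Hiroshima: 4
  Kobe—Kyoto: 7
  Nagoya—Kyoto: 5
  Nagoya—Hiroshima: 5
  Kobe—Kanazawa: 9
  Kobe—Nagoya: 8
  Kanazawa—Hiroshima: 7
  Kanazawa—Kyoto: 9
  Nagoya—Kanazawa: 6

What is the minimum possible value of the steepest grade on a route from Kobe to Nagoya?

A few of the Kobe→Nagoya routes:
Kobe-Kyoto-Nagoya: max(7, 5) = 7
Kobe-Nagoya: max(8) = 8
Kobe-Kyoto-Kanazawa-Nagoya: max(7, 9, 6) = 9
Kobe-Kyoto-Kanazawa-Hiroshima-Nagoya: max(7, 9, 7, 5) = 9
Kobe-Hiroshima-Kanazawa-Nagoya: max(4, 7, 6) = 7
Kobe-Hiroshima-Nagoya: max(4, 5) = 5
Smallest bottleneck: 5%.

5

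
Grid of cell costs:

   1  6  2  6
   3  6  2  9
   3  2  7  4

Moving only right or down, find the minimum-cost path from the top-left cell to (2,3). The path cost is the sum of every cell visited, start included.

Best path: [0,0] → [1,0] → [2,0] → [2,1] → [2,2] → [2,3]
Cost: 1 + 3 + 3 + 2 + 7 + 4 = 20
For comparison, the top-then-right route costs 28.

20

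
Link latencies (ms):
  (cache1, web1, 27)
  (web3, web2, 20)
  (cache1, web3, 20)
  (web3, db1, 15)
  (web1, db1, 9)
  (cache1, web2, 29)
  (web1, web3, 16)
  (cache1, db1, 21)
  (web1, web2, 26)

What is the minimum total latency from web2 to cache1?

29

A few of the web2→cache1 routes:
web2 → web3 → cache1: 20 + 20 = 40
web2 → web1 → cache1: 26 + 27 = 53
web2 → cache1: 29
web2 → web1 → db1 → cache1: 26 + 9 + 21 = 56
Shortest: 29 ms.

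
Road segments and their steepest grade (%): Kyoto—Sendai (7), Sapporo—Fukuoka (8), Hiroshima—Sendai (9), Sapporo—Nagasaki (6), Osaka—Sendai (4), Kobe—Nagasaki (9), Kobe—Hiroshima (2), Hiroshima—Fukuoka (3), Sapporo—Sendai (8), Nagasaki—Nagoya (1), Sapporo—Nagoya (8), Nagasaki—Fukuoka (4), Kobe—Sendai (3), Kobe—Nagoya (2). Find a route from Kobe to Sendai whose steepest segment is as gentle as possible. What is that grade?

Comparing a few candidate routes:
Kobe - Nagoya - Nagasaki - Sapporo - Sendai: max(2, 1, 6, 8) = 8
Kobe - Sendai: max(3) = 3
Kobe - Nagoya - Sapporo - Sendai: max(2, 8, 8) = 8
Kobe - Nagoya - Nagasaki - Fukuoka - Sapporo - Sendai: max(2, 1, 4, 8, 8) = 8
Smallest bottleneck: 3%.

3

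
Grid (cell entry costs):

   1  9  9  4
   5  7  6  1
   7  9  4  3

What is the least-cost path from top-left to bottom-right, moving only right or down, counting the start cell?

23

Path [0,0] [1,0] [1,1] [1,2] [1,3] [2,3]: 1 + 5 + 7 + 6 + 1 + 3 = 23.
For comparison, the top-then-right route costs 27.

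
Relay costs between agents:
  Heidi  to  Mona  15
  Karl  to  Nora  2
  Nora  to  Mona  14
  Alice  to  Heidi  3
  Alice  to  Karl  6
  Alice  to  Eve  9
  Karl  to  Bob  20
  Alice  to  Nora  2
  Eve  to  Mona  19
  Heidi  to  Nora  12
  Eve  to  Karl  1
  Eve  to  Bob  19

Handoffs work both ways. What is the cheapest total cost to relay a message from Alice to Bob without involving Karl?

Some routes from Alice to Bob avoiding Karl:
Alice -> Nora -> Mona -> Eve -> Bob: 2 + 14 + 19 + 19 = 54
Alice -> Heidi -> Mona -> Eve -> Bob: 3 + 15 + 19 + 19 = 56
Alice -> Eve -> Bob: 9 + 19 = 28
The minimum is 28.

28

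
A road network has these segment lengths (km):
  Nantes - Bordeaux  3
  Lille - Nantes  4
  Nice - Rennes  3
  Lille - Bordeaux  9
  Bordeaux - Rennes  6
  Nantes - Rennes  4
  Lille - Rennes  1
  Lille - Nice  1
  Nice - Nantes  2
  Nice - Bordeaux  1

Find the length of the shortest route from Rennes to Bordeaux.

3

A few of the Rennes→Bordeaux routes:
Rennes → Nantes → Bordeaux: 4 + 3 = 7
Rennes → Lille → Nice → Bordeaux: 1 + 1 + 1 = 3
Rennes → Bordeaux: 6
Rennes → Nice → Bordeaux: 3 + 1 = 4
Shortest: 3 km.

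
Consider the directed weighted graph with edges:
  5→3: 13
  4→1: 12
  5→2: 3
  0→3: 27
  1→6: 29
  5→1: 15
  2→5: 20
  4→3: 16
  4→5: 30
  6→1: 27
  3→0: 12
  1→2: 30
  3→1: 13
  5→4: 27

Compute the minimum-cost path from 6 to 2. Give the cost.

Paths from 6 to 2:
6 -> 1 -> 2: 27 + 30 = 57
Shortest: 57.

57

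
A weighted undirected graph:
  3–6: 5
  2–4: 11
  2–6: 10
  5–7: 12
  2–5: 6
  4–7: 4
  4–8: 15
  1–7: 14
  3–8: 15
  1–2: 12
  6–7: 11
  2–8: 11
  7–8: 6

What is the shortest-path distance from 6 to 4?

15

Comparing a few candidate routes:
6-7-8-4: 11 + 6 + 15 = 32
6-2-5-7-4: 10 + 6 + 12 + 4 = 32
6-7-4: 11 + 4 = 15
6-2-4: 10 + 11 = 21
6-3-8-7-4: 5 + 15 + 6 + 4 = 30
6-2-8-7-4: 10 + 11 + 6 + 4 = 31
Shortest: 15.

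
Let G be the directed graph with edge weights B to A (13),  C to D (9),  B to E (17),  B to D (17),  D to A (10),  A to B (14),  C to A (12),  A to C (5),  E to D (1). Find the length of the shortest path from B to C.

18

Candidate routes:
B -> A -> C: 13 + 5 = 18
B -> E -> D -> A -> C: 17 + 1 + 10 + 5 = 33
B -> D -> A -> C: 17 + 10 + 5 = 32
Best route has total 18.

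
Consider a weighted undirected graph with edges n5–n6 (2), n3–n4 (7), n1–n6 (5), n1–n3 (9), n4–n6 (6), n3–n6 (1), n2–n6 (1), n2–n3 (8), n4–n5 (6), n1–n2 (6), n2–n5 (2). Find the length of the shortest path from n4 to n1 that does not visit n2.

Comparing a few candidate routes:
n4 - n5 - n6 - n1: 6 + 2 + 5 = 13
n4 - n3 - n6 - n1: 7 + 1 + 5 = 13
n4 - n6 - n1: 6 + 5 = 11
The minimum is 11.

11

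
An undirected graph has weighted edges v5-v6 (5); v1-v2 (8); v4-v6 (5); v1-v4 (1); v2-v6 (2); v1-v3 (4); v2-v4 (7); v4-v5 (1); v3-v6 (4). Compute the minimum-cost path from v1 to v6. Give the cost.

Checking several routes:
v1 → v4 → v6: 1 + 5 = 6
v1 → v4 → v5 → v6: 1 + 1 + 5 = 7
v1 → v2 → v6: 8 + 2 = 10
v1 → v3 → v6: 4 + 4 = 8
The minimum is 6.

6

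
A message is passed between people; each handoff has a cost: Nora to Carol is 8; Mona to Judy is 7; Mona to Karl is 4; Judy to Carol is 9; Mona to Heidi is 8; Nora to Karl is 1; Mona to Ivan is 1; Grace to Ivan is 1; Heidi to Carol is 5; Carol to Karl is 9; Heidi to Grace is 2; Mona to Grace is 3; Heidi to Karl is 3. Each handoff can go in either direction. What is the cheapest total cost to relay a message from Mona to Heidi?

4

Comparing a few candidate routes:
Mona - Karl - Heidi: 4 + 3 = 7
Mona - Grace - Heidi: 3 + 2 = 5
Mona - Ivan - Grace - Heidi: 1 + 1 + 2 = 4
Mona - Heidi: 8
The minimum is 4.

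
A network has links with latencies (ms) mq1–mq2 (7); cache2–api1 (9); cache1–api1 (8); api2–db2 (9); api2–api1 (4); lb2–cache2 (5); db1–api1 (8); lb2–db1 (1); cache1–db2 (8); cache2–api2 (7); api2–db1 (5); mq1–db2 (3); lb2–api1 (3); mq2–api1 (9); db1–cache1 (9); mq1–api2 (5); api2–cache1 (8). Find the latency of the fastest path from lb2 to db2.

14

Some routes from lb2 to db2:
lb2 → db1 → api2 → mq1 → db2: 1 + 5 + 5 + 3 = 14
lb2 → db1 → api2 → db2: 1 + 5 + 9 = 15
lb2 → api1 → api2 → mq1 → db2: 3 + 4 + 5 + 3 = 15
Shortest: 14 ms.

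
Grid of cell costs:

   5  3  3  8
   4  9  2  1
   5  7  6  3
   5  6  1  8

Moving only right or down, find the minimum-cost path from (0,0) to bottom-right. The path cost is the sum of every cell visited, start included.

25

One optimal route is [0,0]→[0,1]→[0,2]→[1,2]→[1,3]→[2,3]→[3,3].
Its cost is 5 + 3 + 3 + 2 + 1 + 3 + 8 = 25.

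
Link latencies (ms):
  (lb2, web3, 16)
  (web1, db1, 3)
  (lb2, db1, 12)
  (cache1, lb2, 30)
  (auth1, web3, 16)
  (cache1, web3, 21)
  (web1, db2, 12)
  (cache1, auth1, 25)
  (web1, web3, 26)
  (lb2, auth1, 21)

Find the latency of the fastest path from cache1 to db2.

Comparing a few candidate routes:
cache1 -> web3 -> web1 -> db2: 21 + 26 + 12 = 59
cache1 -> lb2 -> db1 -> web1 -> db2: 30 + 12 + 3 + 12 = 57
cache1 -> web3 -> lb2 -> db1 -> web1 -> db2: 21 + 16 + 12 + 3 + 12 = 64
Shortest: 57 ms.

57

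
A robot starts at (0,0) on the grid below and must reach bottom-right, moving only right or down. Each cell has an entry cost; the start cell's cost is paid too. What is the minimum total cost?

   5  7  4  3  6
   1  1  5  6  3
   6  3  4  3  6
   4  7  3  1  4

Best path: r0c0→r1c0→r1c1→r2c1→r2c2→r2c3→r3c3→r3c4
Cost: 5 + 1 + 1 + 3 + 4 + 3 + 1 + 4 = 22
For comparison, the top-then-right route costs 38.

22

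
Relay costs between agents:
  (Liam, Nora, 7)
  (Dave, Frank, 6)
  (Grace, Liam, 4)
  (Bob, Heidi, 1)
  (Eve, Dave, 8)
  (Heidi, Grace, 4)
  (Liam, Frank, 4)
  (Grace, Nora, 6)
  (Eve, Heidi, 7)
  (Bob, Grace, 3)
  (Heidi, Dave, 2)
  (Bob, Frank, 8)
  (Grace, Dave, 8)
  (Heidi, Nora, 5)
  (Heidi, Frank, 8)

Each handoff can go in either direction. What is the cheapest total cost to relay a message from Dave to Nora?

Checking several routes:
Dave - Heidi - Grace - Nora: 2 + 4 + 6 = 12
Dave - Heidi - Grace - Liam - Nora: 2 + 4 + 4 + 7 = 17
Dave - Grace - Nora: 8 + 6 = 14
Dave - Heidi - Bob - Grace - Liam - Nora: 2 + 1 + 3 + 4 + 7 = 17
Dave - Heidi - Bob - Grace - Nora: 2 + 1 + 3 + 6 = 12
Dave - Heidi - Nora: 2 + 5 = 7
The minimum is 7.

7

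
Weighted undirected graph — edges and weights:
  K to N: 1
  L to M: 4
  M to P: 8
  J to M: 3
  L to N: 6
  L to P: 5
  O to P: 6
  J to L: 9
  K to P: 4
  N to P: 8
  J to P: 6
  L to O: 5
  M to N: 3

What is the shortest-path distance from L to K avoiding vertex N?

Paths from L to K avoiding N:
L - O - P - K: 5 + 6 + 4 = 15
L - J - M - P - K: 9 + 3 + 8 + 4 = 24
L - M - J - P - K: 4 + 3 + 6 + 4 = 17
L - M - P - K: 4 + 8 + 4 = 16
L - P - K: 5 + 4 = 9
L - J - P - K: 9 + 6 + 4 = 19
The minimum is 9.

9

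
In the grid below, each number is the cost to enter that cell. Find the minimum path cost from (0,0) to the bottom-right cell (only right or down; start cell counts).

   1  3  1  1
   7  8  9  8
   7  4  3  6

20

Path r0c0 -> r0c1 -> r0c2 -> r0c3 -> r1c3 -> r2c3: 1 + 3 + 1 + 1 + 8 + 6 = 20.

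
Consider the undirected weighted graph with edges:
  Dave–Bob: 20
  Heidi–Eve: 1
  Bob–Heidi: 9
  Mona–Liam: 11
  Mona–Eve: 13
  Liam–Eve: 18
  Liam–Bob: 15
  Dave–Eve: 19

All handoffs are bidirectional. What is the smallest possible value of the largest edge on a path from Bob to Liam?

13

Checking several routes:
Bob→Heidi→Eve→Mona→Liam: max(9, 1, 13, 11) = 13
Bob→Dave→Eve→Mona→Liam: max(20, 19, 13, 11) = 20
Bob→Liam: max(15) = 15
Bob→Heidi→Eve→Liam: max(9, 1, 18) = 18
Best route has worst link 13.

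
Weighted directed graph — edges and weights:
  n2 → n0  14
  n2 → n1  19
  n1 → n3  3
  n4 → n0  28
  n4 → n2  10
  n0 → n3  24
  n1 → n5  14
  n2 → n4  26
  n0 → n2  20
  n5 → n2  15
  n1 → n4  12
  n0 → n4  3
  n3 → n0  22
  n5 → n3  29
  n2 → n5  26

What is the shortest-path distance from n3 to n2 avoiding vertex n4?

42

Paths from n3 to n2 avoiding n4:
n3 -> n0 -> n2: 22 + 20 = 42
The minimum is 42.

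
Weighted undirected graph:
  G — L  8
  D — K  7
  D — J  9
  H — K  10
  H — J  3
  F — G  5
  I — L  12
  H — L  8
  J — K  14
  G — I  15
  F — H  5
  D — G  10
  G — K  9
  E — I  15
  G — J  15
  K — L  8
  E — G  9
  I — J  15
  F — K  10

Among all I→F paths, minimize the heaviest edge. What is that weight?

Checking several routes:
I→L→K→G→D→J→H→F: max(12, 8, 9, 10, 9, 3, 5) = 12
I→L→K→D→J→H→F: max(12, 8, 7, 9, 3, 5) = 12
I→L→K→H→F: max(12, 8, 10, 5) = 12
I→L→K→D→G→F: max(12, 8, 7, 10, 5) = 12
I→L→K→H→J→D→G→F: max(12, 8, 10, 3, 9, 10, 5) = 12
I→L→K→F: max(12, 8, 10) = 12
Best route has worst link 12.

12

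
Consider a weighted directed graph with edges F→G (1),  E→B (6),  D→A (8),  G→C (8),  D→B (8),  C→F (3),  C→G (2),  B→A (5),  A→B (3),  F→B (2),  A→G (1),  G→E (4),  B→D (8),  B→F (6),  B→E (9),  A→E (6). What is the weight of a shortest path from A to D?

11

Routes from A to D:
A → B → D: 3 + 8 = 11
A → G → E → B → D: 1 + 4 + 6 + 8 = 19
A → E → B → D: 6 + 6 + 8 = 20
A → G → C → F → B → D: 1 + 8 + 3 + 2 + 8 = 22
Best route has total 11.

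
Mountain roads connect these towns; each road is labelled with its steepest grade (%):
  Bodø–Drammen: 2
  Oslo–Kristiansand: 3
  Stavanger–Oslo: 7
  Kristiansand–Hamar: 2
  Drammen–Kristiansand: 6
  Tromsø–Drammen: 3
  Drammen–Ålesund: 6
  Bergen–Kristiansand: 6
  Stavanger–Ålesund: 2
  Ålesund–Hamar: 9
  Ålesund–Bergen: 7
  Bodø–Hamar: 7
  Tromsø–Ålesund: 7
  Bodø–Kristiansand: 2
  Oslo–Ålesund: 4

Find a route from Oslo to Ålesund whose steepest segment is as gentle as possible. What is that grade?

Some routes from Oslo to Ålesund:
Oslo→Stavanger→Ålesund: max(7, 2) = 7
Oslo→Kristiansand→Drammen→Ålesund: max(3, 6, 6) = 6
Oslo→Kristiansand→Bodø→Drammen→Ålesund: max(3, 2, 2, 6) = 6
Oslo→Kristiansand→Bergen→Ålesund: max(3, 6, 7) = 7
Oslo→Kristiansand→Drammen→Tromsø→Ålesund: max(3, 6, 3, 7) = 7
Oslo→Ålesund: max(4) = 4
Best route has worst link 4%.

4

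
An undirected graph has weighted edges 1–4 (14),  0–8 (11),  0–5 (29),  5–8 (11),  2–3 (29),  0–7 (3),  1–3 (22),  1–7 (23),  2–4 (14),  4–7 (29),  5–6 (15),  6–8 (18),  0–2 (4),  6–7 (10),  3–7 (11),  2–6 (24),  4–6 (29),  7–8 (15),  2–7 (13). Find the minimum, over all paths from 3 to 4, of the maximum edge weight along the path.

14

Comparing a few candidate routes:
3 → 7 → 6 → 5 → 8 → 0 → 2 → 4: max(11, 10, 15, 11, 11, 4, 14) = 15
3 → 7 → 8 → 0 → 2 → 4: max(11, 15, 11, 4, 14) = 15
3 → 7 → 2 → 4: max(11, 13, 14) = 14
3 → 7 → 0 → 2 → 4: max(11, 3, 4, 14) = 14
Smallest bottleneck: 14.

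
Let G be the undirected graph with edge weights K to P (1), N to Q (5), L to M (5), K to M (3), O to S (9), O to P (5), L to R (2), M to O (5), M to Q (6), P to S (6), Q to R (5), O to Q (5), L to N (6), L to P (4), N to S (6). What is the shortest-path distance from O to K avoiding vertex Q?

6

Comparing a few candidate routes:
O -> P -> K: 5 + 1 = 6
O -> M -> L -> P -> K: 5 + 5 + 4 + 1 = 15
O -> M -> K: 5 + 3 = 8
Best route has total 6.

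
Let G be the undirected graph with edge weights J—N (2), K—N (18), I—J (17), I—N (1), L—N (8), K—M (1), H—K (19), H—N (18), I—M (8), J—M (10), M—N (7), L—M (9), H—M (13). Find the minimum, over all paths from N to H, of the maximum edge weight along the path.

A few of the N→H routes:
N → L → M → H: max(8, 9, 13) = 13
N → I → M → H: max(1, 8, 13) = 13
N → M → H: max(7, 13) = 13
N → J → M → H: max(2, 10, 13) = 13
N → J → I → M → H: max(2, 17, 8, 13) = 17
Smallest bottleneck: 13.

13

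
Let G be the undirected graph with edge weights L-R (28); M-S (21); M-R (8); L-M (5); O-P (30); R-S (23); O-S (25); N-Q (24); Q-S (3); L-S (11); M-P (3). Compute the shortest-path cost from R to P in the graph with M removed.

Candidate routes:
R-S-O-P: 23 + 25 + 30 = 78
R-L-S-O-P: 28 + 11 + 25 + 30 = 94
Shortest: 78.

78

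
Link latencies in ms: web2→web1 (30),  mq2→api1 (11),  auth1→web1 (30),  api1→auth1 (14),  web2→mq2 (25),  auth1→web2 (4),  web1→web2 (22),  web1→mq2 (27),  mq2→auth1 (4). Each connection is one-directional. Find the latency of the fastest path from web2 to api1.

Candidate routes:
web2→web1→mq2→api1: 30 + 27 + 11 = 68
web2→mq2→api1: 25 + 11 = 36
The minimum is 36 ms.

36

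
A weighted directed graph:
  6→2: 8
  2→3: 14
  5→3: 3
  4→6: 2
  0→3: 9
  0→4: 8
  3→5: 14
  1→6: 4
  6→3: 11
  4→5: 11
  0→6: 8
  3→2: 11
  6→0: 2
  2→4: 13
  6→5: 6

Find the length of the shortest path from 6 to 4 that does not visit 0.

Routes from 6 to 4 avoiding 0:
6 → 5 → 3 → 2 → 4: 6 + 3 + 11 + 13 = 33
6 → 2 → 4: 8 + 13 = 21
6 → 3 → 2 → 4: 11 + 11 + 13 = 35
The minimum is 21.

21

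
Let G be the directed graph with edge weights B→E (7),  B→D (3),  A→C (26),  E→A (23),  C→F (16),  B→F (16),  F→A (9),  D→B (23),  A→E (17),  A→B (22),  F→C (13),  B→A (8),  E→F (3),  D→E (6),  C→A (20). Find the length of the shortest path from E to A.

Routes from E to A:
E → F → C → A: 3 + 13 + 20 = 36
E → F → A: 3 + 9 = 12
E → A: 23
Shortest: 12.

12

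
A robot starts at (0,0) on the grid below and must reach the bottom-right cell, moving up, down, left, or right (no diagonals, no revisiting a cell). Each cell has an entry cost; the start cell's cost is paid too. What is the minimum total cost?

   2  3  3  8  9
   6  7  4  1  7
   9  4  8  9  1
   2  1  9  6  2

23

Cheapest: r0c0 r0c1 r0c2 r1c2 r1c3 r1c4 r2c4 r3c4
  2 + 3 + 3 + 4 + 1 + 7 + 1 + 2 = 23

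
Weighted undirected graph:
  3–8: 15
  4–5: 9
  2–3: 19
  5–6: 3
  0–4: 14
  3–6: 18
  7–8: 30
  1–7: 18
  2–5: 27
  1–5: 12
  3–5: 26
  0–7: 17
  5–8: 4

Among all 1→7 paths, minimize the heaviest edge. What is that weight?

Comparing a few candidate routes:
1 -> 5 -> 3 -> 8 -> 7: max(12, 26, 15, 30) = 30
1 -> 5 -> 4 -> 0 -> 7: max(12, 9, 14, 17) = 17
1 -> 7: max(18) = 18
Best route has worst link 17.

17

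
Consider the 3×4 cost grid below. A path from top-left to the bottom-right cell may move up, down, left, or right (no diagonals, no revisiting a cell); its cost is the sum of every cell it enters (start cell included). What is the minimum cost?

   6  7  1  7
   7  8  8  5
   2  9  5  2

Take [0,0] -> [0,1] -> [0,2] -> [0,3] -> [1,3] -> [2,3] for a total of 6 + 7 + 1 + 7 + 5 + 2 = 28.

28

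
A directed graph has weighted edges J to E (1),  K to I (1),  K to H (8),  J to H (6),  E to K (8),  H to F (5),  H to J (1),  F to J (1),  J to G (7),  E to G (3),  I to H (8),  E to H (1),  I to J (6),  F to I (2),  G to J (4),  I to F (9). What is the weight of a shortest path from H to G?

5

Some routes from H to G:
H→J→G: 1 + 7 = 8
H→F→I→J→E→G: 5 + 2 + 6 + 1 + 3 = 17
H→F→J→E→G: 5 + 1 + 1 + 3 = 10
H→F→J→G: 5 + 1 + 7 = 13
H→J→E→G: 1 + 1 + 3 = 5
Best route has total 5.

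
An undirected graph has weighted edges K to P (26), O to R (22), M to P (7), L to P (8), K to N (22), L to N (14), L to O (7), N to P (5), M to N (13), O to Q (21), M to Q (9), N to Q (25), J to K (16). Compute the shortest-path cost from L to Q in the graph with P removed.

Candidate routes:
L→N→Q: 14 + 25 = 39
L→O→Q: 7 + 21 = 28
L→N→M→Q: 14 + 13 + 9 = 36
Shortest: 28.

28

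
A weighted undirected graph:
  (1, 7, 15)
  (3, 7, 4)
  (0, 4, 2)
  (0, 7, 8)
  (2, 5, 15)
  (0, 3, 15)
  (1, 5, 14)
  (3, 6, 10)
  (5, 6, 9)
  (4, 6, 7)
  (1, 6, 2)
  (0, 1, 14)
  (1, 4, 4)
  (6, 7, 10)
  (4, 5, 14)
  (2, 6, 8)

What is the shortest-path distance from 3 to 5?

19

Checking several routes:
3-6-1-5: 10 + 2 + 14 = 26
3-6-5: 10 + 9 = 19
3-7-0-4-5: 4 + 8 + 2 + 14 = 28
3-7-6-5: 4 + 10 + 9 = 23
Shortest: 19.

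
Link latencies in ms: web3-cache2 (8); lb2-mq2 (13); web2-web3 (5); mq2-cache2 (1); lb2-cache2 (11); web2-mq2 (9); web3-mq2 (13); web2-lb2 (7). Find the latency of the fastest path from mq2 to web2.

Some routes from mq2 to web2:
mq2 -> cache2 -> web3 -> web2: 1 + 8 + 5 = 14
mq2 -> web3 -> web2: 13 + 5 = 18
mq2 -> web2: 9
The minimum is 9 ms.

9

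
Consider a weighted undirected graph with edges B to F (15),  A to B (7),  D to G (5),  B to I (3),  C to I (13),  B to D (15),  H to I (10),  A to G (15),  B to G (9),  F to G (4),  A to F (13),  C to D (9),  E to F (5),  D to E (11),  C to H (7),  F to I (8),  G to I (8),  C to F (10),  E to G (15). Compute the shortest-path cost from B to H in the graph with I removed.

Some routes from B to H avoiding I:
B -> D -> C -> H: 15 + 9 + 7 = 31
B -> G -> F -> C -> H: 9 + 4 + 10 + 7 = 30
B -> G -> D -> C -> H: 9 + 5 + 9 + 7 = 30
Shortest: 30.

30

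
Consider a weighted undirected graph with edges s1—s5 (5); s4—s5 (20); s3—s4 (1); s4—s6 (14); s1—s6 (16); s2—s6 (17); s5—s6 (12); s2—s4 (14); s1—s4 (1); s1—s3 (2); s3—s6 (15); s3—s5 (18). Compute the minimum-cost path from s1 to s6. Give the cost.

15

A few of the s1→s6 routes:
s1→s4→s3→s6: 1 + 1 + 15 = 17
s1→s3→s6: 2 + 15 = 17
s1→s6: 16
s1→s4→s6: 1 + 14 = 15
Best route has total 15.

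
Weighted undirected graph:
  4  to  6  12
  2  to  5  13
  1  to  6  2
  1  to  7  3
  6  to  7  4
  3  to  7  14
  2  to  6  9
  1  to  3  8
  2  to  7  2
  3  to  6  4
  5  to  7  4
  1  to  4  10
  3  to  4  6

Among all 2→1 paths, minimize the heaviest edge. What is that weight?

A few of the 2→1 routes:
2 - 7 - 6 - 1: max(2, 4, 2) = 4
2 - 7 - 1: max(2, 3) = 3
2 - 7 - 6 - 3 - 1: max(2, 4, 4, 8) = 8
The minimum achievable maximum is 3.

3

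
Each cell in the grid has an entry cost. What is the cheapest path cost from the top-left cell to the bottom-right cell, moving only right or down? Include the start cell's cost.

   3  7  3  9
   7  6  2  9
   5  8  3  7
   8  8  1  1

20

Best path: (0,0) -> (0,1) -> (0,2) -> (1,2) -> (2,2) -> (3,2) -> (3,3)
Cost: 3 + 7 + 3 + 2 + 3 + 1 + 1 = 20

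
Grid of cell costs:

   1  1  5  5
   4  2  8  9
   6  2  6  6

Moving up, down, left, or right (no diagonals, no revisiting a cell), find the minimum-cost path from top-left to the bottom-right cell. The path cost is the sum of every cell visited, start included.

Cheapest: [0,0]→[0,1]→[1,1]→[2,1]→[2,2]→[2,3]
  1 + 1 + 2 + 2 + 6 + 6 = 18

18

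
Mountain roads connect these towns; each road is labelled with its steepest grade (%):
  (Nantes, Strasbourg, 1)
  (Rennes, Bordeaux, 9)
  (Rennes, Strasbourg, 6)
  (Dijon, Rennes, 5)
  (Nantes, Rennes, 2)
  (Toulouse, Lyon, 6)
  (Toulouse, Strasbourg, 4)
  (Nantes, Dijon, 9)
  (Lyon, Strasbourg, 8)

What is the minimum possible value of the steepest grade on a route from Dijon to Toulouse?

Some routes from Dijon to Toulouse:
Dijon -> Rennes -> Nantes -> Strasbourg -> Lyon -> Toulouse: max(5, 2, 1, 8, 6) = 8
Dijon -> Rennes -> Strasbourg -> Toulouse: max(5, 6, 4) = 6
Dijon -> Rennes -> Nantes -> Strasbourg -> Toulouse: max(5, 2, 1, 4) = 5
The minimum achievable maximum is 5%.

5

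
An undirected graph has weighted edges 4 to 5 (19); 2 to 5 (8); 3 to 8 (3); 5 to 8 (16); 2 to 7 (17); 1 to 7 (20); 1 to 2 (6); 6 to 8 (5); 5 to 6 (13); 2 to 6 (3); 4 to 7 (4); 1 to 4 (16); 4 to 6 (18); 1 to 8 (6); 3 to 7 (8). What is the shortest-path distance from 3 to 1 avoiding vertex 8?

Checking several routes:
3→7→4→1: 8 + 4 + 16 = 28
3→7→1: 8 + 20 = 28
3→7→4→6→2→1: 8 + 4 + 18 + 3 + 6 = 39
3→7→4→5→6→2→1: 8 + 4 + 19 + 13 + 3 + 6 = 53
3→7→4→5→2→1: 8 + 4 + 19 + 8 + 6 = 45
3→7→2→1: 8 + 17 + 6 = 31
Best route has total 28.

28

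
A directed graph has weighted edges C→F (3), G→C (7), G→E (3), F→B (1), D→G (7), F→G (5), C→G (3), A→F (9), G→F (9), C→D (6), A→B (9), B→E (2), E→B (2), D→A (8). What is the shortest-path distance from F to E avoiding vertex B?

8

Paths from F to E avoiding B:
F -> G -> E: 5 + 3 = 8
Best route has total 8.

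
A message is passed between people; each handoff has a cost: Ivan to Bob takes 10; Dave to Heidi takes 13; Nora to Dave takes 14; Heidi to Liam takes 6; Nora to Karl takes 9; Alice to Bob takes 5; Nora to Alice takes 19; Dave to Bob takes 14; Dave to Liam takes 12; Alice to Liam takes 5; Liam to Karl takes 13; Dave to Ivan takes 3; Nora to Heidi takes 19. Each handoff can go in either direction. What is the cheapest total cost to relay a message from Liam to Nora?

Checking several routes:
Liam-Dave-Nora: 12 + 14 = 26
Liam-Karl-Nora: 13 + 9 = 22
Liam-Alice-Bob-Ivan-Dave-Nora: 5 + 5 + 10 + 3 + 14 = 37
Liam-Heidi-Nora: 6 + 19 = 25
Liam-Alice-Nora: 5 + 19 = 24
Liam-Heidi-Dave-Nora: 6 + 13 + 14 = 33
Shortest: 22.

22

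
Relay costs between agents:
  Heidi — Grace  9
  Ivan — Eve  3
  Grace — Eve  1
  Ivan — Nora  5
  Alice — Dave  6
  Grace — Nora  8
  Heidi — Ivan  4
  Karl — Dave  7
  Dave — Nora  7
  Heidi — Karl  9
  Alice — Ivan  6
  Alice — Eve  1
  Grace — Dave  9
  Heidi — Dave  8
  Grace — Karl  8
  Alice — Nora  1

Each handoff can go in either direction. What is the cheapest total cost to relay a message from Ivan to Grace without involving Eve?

13

Comparing a few candidate routes:
Ivan - Heidi - Karl - Grace: 4 + 9 + 8 = 21
Ivan - Heidi - Grace: 4 + 9 = 13
Ivan - Alice - Nora - Grace: 6 + 1 + 8 = 15
Ivan - Nora - Grace: 5 + 8 = 13
Ivan - Heidi - Dave - Grace: 4 + 8 + 9 = 21
The minimum is 13.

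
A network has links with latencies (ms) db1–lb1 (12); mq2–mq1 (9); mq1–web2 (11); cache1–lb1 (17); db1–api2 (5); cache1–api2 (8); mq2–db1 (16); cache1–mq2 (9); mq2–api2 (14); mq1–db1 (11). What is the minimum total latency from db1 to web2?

22

Some routes from db1 to web2:
db1 - api2 - mq2 - mq1 - web2: 5 + 14 + 9 + 11 = 39
db1 - mq1 - web2: 11 + 11 = 22
db1 - mq2 - mq1 - web2: 16 + 9 + 11 = 36
The minimum is 22 ms.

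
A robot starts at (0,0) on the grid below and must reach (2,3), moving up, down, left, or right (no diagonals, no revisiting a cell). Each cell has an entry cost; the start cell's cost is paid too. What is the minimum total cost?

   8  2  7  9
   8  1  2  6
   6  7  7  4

Cheapest: [0,0] → [0,1] → [1,1] → [1,2] → [1,3] → [2,3]
  8 + 2 + 1 + 2 + 6 + 4 = 23

23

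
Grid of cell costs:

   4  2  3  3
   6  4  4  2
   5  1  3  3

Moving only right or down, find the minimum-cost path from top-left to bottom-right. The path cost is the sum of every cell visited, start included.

17

Best path: r0c0→r0c1→r0c2→r0c3→r1c3→r2c3
Cost: 4 + 2 + 3 + 3 + 2 + 3 = 17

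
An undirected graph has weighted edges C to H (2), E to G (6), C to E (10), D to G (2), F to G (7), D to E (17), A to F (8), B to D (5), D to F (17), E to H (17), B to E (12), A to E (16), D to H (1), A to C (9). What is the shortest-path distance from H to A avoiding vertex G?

A few of the H→A routes:
H -> C -> E -> A: 2 + 10 + 16 = 28
H -> C -> A: 2 + 9 = 11
H -> D -> F -> A: 1 + 17 + 8 = 26
H -> D -> E -> A: 1 + 17 + 16 = 34
H -> E -> A: 17 + 16 = 33
Shortest: 11.

11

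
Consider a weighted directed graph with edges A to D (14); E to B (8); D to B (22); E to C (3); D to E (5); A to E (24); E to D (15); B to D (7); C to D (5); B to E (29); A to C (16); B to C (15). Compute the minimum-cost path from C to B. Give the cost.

Candidate routes:
C - D - E - B: 5 + 5 + 8 = 18
C - D - B: 5 + 22 = 27
Shortest: 18.

18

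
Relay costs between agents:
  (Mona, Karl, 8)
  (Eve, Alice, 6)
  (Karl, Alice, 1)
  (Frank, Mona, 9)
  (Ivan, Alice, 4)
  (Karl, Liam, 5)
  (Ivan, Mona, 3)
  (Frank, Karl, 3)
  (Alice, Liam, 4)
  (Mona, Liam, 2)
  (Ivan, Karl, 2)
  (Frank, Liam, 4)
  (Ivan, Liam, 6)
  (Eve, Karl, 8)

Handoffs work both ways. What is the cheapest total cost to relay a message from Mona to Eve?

12

Checking several routes:
Mona - Liam - Karl - Alice - Eve: 2 + 5 + 1 + 6 = 14
Mona - Ivan - Alice - Eve: 3 + 4 + 6 = 13
Mona - Ivan - Karl - Eve: 3 + 2 + 8 = 13
Mona - Liam - Alice - Eve: 2 + 4 + 6 = 12
Mona - Ivan - Karl - Alice - Eve: 3 + 2 + 1 + 6 = 12
Shortest: 12.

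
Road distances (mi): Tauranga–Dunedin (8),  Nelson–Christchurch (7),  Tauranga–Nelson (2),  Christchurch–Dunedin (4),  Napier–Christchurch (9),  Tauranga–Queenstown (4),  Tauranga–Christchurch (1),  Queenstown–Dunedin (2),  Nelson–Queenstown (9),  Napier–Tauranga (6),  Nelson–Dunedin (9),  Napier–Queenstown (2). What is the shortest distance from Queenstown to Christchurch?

Comparing a few candidate routes:
Queenstown→Dunedin→Christchurch: 2 + 4 = 6
Queenstown→Tauranga→Christchurch: 4 + 1 = 5
Queenstown→Napier→Tauranga→Christchurch: 2 + 6 + 1 = 9
The minimum is 5 mi.

5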